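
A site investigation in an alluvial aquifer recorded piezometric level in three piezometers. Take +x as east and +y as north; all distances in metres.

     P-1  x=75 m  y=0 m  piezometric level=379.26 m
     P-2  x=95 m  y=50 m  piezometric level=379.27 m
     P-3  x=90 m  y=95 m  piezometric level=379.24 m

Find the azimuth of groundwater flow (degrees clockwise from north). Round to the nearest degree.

Taking P-1 as reference: P-2−P-1 = (20, 50, +0.01); P-3−P-1 = (15, 95, -0.02).
Solve a·Δx + b·Δy = Δh: det = 20·95 − 15·50 = 1150.
∂h/∂x = [(+0.01)·95 − (-0.02)·50] / 1150 = +0.001696
∂h/∂y = [20·(-0.02) − 15·(+0.01)] / 1150 = -0.0004783
Flow direction (−∇h) has components (-0.001696 E, +0.0004783 N).
Azimuth = atan2(E, N) = atan2(-0.001696, +0.0004783) = 285.8° ≈ 286°.

286°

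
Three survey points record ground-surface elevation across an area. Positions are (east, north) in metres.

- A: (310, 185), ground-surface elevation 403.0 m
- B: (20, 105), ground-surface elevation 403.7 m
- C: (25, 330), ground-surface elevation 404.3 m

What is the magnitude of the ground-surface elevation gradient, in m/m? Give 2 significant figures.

0.0042 m/m

Taking A as reference: B−A = (-290, -80, +0.7); C−A = (-285, 145, +1.3).
Solve a·Δx + b·Δy = Δz: det = (-290)·145 − (-285)·(-80) = -64850.
∂z/∂x = [(+0.7)·145 − (+1.3)·(-80)] / -64850 = -0.003169
∂z/∂y = [(-290)·(+1.3) − (-285)·(+0.7)] / -64850 = +0.002737
|∇f| = √(-0.003169² + 0.002737²) = 0.004187 m/m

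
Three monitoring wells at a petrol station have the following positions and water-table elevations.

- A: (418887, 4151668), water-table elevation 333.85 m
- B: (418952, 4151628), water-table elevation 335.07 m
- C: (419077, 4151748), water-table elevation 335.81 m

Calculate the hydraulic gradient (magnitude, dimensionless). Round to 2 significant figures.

Three-point gradient (reference A): Δ to B = (65, -40, +1.22), Δ to C = (190, 80, +1.96).
∂h/∂x = +0.01375, ∂h/∂y = -0.008156 (det = 12800).
|∇h| = √(0.01375² + -0.008156²) = 0.01599

0.016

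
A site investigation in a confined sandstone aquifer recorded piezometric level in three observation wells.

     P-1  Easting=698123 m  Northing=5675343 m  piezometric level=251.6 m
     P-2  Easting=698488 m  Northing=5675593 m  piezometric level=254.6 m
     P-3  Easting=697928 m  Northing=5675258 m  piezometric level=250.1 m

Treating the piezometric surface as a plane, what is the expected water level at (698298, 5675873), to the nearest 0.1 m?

Taking P-1 as reference: P-2−P-1 = (365, 250, +3.0); P-3−P-1 = (-195, -85, -1.5).
Solve a·Δx + b·Δy = Δh: det = 365·(-85) − (-195)·250 = 17725.
∂h/∂x = [(+3.0)·(-85) − (-1.5)·250] / 17725 = +0.006770
∂h/∂y = [365·(-1.5) − (-195)·(+3.0)] / 17725 = +0.002116
h(698298, 5675873) = 251.6 + (+0.006770)·(175) + (+0.002116)·(530) = 251.6 +1.185 +1.121 = 253.906 m.

253.9 m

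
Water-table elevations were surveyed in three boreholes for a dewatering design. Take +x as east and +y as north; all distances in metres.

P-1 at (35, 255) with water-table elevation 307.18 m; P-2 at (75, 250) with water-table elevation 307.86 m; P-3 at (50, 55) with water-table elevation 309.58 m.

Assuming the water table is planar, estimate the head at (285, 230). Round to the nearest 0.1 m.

Taking P-1 as reference: P-2−P-1 = (40, -5, +0.68); P-3−P-1 = (15, -200, +2.40).
Solve a·Δx + b·Δy = Δh: det = 40·(-200) − 15·(-5) = -7925.
∂h/∂x = [(+0.68)·(-200) − (+2.40)·(-5)] / -7925 = +0.01565
∂h/∂y = [40·(+2.40) − 15·(+0.68)] / -7925 = -0.01083
h(285, 230) = 307.18 + (+0.01565)·(250) + (-0.01083)·(-25) = 307.18 +3.912 +0.271 = 311.362 m.

311.4 m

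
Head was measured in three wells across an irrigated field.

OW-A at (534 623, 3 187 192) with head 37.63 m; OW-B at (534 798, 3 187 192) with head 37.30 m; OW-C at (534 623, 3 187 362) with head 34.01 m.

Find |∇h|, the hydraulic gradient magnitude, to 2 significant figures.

∂h/∂x = (37.30 − 37.63) / (534798 − 534623) = -0.001886
∂h/∂y = (34.01 − 37.63) / (3187362 − 3187192) = -0.02129
|∇h| = √(-0.001886² + -0.02129²) = 0.02137

0.021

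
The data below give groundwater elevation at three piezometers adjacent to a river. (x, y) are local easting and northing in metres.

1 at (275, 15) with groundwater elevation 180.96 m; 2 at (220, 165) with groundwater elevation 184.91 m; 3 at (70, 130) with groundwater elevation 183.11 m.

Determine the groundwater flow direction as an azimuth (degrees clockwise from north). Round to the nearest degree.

191°

With h = a·x + b·y + c and 1 as origin, the differences give:
  (-55)·a + 150·b = +3.95
  (-205)·a + 115·b = +2.15
Eliminate b (×115 and ×150, subtract): 24425·a = 131.750 → a = ∂h/∂x = +0.005394
Back-substitute: b = ∂h/∂y = +0.02831.
Flow direction (−∇h) has components (-0.005394 E, -0.02831 N).
Azimuth = atan2(E, N) = atan2(-0.005394, -0.02831) = 190.8° ≈ 191°.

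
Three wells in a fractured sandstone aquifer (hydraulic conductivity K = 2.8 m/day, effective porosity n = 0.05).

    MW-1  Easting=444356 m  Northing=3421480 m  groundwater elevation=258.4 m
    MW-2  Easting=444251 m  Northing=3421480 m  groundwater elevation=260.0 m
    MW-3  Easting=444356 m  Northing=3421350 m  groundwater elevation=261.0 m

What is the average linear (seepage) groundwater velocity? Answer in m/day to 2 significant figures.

∂h/∂x = (260.0 − 258.4) / (444251 − 444356) = -0.01524
∂h/∂y = (261.0 − 258.4) / (3421350 − 3421480) = -0.02000
|∇h| = √(-0.01524² + -0.02000²) = 0.02514
Seepage velocity v = K·i/n = 2.8 × 0.02514 / 0.05 = 1.408 m/day.

1.4 m/day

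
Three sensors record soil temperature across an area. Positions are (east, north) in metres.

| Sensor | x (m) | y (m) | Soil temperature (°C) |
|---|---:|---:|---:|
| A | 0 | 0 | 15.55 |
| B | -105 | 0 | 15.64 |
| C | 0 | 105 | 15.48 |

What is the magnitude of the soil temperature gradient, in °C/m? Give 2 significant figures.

∂T/∂x = (15.64 − 15.55) / (-105 − 0) = -0.0008571
∂T/∂y = (15.48 − 15.55) / (105 − 0) = -0.0006667
|∇f| = √(-0.0008571² + -0.0006667²) = 0.001086 °C/m

0.0011 °C/m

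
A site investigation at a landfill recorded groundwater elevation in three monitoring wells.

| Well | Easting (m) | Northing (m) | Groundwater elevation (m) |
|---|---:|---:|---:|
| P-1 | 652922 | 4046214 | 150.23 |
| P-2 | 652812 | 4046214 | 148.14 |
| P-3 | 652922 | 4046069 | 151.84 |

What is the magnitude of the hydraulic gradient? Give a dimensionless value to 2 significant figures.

∂h/∂x = (148.14 − 150.23) / (652812 − 652922) = +0.01900
∂h/∂y = (151.84 − 150.23) / (4046069 − 4046214) = -0.01110
|∇h| = √(0.01900² + -0.01110²) = 0.022

0.022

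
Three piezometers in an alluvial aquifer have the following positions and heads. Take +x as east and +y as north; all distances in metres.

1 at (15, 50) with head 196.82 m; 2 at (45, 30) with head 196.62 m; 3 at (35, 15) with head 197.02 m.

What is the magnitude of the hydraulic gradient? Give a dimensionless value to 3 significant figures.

0.0229

Three-point gradient (reference 1): Δ to 2 = (30, -20, -0.20), Δ to 3 = (20, -35, +0.20).
∂h/∂x = -0.01692, ∂h/∂y = -0.01538 (det = -650).
|∇h| = √(-0.01692² + -0.01538²) = 0.02287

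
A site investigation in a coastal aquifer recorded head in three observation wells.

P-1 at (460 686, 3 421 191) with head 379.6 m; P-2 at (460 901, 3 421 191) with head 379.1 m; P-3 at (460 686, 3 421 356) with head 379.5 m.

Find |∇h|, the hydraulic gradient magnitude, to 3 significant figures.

∂h/∂x = (379.1 − 379.6) / (460901 − 460686) = -0.002326
∂h/∂y = (379.5 − 379.6) / (3421356 − 3421191) = -0.0006061
|∇h| = √(-0.002326² + -0.0006061²) = 0.002404

0.00240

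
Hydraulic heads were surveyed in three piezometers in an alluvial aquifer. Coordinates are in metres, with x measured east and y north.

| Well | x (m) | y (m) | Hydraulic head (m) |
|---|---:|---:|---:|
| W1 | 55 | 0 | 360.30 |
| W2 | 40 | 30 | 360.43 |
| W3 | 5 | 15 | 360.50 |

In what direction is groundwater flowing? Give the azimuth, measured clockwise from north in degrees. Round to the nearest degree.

131°

Three-point gradient (reference W1): Δ to W2 = (-15, 30, +0.13), Δ to W3 = (-50, 15, +0.20).
∂h/∂x = -0.003176, ∂h/∂y = +0.002745 (det = 1275).
Flow direction (−∇h) has components (+0.003176 E, -0.002745 N).
Azimuth = atan2(E, N) = atan2(+0.003176, -0.002745) = 130.8° ≈ 131°.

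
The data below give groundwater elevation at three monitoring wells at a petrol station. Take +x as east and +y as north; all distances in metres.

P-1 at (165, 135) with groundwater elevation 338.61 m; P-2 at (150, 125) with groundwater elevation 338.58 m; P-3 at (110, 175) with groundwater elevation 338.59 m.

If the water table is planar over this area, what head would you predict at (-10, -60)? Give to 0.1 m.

Taking P-1 as reference: P-2−P-1 = (-15, -10, -0.03); P-3−P-1 = (-55, 40, -0.02).
Solve a·Δx + b·Δy = Δh: det = (-15)·40 − (-55)·(-10) = -1150.
∂h/∂x = [(-0.03)·40 − (-0.02)·(-10)] / -1150 = +0.001217
∂h/∂y = [(-15)·(-0.02) − (-55)·(-0.03)] / -1150 = +0.001174
h(-10, -60) = 338.61 + (+0.001217)·(-175) + (+0.001174)·(-195) = 338.61 -0.213 -0.229 = 338.168 m.

338.2 m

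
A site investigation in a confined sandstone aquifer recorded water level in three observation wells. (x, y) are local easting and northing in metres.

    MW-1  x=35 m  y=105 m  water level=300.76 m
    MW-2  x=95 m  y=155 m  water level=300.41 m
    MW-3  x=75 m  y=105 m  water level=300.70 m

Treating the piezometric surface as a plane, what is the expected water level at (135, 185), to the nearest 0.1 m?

300.2 m

Differences from MW-1: to MW-2 (Δx, Δy, Δh) = (60, 50, -0.35); to MW-3 = (40, 0, -0.06).
Solve a·Δx + b·Δy = Δh: det = 60·0 − 40·50 = -2000.
∂h/∂x = [(-0.35)·0 − (-0.06)·50] / -2000 = -0.001500
∂h/∂y = [60·(-0.06) − 40·(-0.35)] / -2000 = -0.005200
h(135, 185) = 300.76 + (-0.001500)·(100) + (-0.005200)·(80) = 300.76 -0.150 -0.416 = 300.194 m.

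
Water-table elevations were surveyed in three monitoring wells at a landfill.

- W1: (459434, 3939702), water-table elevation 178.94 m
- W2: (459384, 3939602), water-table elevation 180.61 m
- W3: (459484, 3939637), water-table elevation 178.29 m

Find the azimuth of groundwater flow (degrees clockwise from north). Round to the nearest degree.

Differences from W1: to W2 (Δx, Δy, Δh) = (-50, -100, +1.67); to W3 = (50, -65, -0.65).
Determinant of the coordinate differences = (-50)·(-65) − 50·(-100) = 8250.
∂h/∂x = [(+1.67)·(-65) − (-0.65)·(-100)] / 8250 = -0.02104
∂h/∂y = [(-50)·(-0.65) − 50·(+1.67)] / 8250 = -0.006182
Flow direction (−∇h) has components (+0.02104 E, +0.006182 N).
Azimuth = atan2(E, N) = atan2(+0.02104, +0.006182) = 73.6° ≈ 074°.

074°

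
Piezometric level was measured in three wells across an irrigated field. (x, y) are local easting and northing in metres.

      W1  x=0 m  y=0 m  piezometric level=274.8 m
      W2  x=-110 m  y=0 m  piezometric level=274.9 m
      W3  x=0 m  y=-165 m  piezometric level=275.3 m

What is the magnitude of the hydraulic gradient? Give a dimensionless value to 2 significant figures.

0.0032

∂h/∂x = (274.9 − 274.8) / (-110 − 0) = -0.0009091
∂h/∂y = (275.3 − 274.8) / (-165 − 0) = -0.003030
|∇h| = √(-0.0009091² + -0.003030²) = 0.003163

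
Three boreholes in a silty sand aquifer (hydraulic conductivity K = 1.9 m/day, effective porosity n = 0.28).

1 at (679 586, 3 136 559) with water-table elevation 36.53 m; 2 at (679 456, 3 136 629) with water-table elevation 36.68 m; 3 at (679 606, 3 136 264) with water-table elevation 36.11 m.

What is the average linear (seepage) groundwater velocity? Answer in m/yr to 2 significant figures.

3.6 m/yr

With h = a·x + b·y + c and 1 as origin, the differences give:
  (-130)·a + 70·b = +0.15
  20·a + (-295)·b = -0.42
Eliminate b (×(-295) and ×70, subtract): 36950·a = -14.850 → a = ∂h/∂x = -0.0004019
Back-substitute: b = ∂h/∂y = +0.001396.
|∇h| = √(-0.0004019² + 0.001396²) = 0.001453
Seepage velocity v = K·i/n = 1.9 × 0.001453 / 0.28 = 0.00986 m/day = 3.601 m/yr.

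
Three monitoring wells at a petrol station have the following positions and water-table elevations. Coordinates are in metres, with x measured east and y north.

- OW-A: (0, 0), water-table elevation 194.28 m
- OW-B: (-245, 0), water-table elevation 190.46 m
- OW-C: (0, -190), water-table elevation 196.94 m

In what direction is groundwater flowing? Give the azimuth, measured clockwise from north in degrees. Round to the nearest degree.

∂h/∂x = (190.46 − 194.28) / (-245 − 0) = +0.01559
∂h/∂y = (196.94 − 194.28) / (-190 − 0) = -0.01400
Flow direction (−∇h) has components (-0.01559 E, +0.01400 N).
Azimuth = atan2(E, N) = atan2(-0.01559, +0.01400) = 311.9° ≈ 312°.

312°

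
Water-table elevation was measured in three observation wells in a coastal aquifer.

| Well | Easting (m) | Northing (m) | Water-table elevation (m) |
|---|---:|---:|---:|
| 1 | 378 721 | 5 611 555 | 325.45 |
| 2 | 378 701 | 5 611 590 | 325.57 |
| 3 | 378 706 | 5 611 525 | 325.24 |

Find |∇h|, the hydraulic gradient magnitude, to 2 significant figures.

Taking 1 as reference: 2−1 = (-20, 35, +0.12); 3−1 = (-15, -30, -0.21).
Solve a·Δx + b·Δy = Δh: det = (-20)·(-30) − (-15)·35 = 1125.
∂h/∂x = [(+0.12)·(-30) − (-0.21)·35] / 1125 = +0.003333
∂h/∂y = [(-20)·(-0.21) − (-15)·(+0.12)] / 1125 = +0.005333
|∇h| = √(0.003333² + 0.005333²) = 0.006289

0.0063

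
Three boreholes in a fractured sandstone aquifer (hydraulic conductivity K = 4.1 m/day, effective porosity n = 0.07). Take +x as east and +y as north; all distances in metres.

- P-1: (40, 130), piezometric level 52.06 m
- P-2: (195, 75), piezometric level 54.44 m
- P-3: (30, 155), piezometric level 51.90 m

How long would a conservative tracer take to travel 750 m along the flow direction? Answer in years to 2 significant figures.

Taking P-1 as reference: P-2−P-1 = (155, -55, +2.38); P-3−P-1 = (-10, 25, -0.16).
Determinant of the coordinate differences = 155·25 − (-10)·(-55) = 3325.
∂h/∂x = [(+2.38)·25 − (-0.16)·(-55)] / 3325 = +0.01525
∂h/∂y = [155·(-0.16) − (-10)·(+2.38)] / 3325 = -0.0003008
|∇h| = √(0.01525² + -0.0003008²) = 0.01525
Seepage velocity v = K·i/n = 4.1 × 0.01525 / 0.07 = 0.8932 m/day.
t = 750 / 0.8932 = 839.7 days = 2.3 years.

2.3 years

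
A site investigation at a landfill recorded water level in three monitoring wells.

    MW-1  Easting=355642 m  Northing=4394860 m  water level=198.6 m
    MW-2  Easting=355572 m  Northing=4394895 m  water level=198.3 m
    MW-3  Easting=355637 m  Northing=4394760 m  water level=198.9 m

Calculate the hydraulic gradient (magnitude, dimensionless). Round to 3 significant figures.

0.00415

Differences from MW-1: to MW-2 (Δx, Δy, Δh) = (-70, 35, -0.3); to MW-3 = (-5, -100, +0.3).
Solve a·Δx + b·Δy = Δh: det = (-70)·(-100) − (-5)·35 = 7175.
∂h/∂x = [(-0.3)·(-100) − (+0.3)·35] / 7175 = +0.002718
∂h/∂y = [(-70)·(+0.3) − (-5)·(-0.3)] / 7175 = -0.003136
|∇h| = √(0.002718² + -0.003136²) = 0.00415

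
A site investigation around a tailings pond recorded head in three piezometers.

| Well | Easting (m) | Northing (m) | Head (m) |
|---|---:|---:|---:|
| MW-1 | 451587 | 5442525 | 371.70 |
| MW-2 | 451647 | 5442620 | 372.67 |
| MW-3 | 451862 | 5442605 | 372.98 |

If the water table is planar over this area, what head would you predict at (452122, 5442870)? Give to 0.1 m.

375.9 m

Differences from MW-1: to MW-2 (Δx, Δy, Δh) = (60, 95, +0.97); to MW-3 = (275, 80, +1.28).
Determinant of the coordinate differences = 60·80 − 275·95 = -21325.
∂h/∂x = [(+0.97)·80 − (+1.28)·95] / -21325 = +0.002063
∂h/∂y = [60·(+1.28) − 275·(+0.97)] / -21325 = +0.008907
h(452122, 5442870) = 371.70 + (+0.002063)·(535) + (+0.008907)·(345) = 371.70 +1.104 +3.073 = 375.877 m.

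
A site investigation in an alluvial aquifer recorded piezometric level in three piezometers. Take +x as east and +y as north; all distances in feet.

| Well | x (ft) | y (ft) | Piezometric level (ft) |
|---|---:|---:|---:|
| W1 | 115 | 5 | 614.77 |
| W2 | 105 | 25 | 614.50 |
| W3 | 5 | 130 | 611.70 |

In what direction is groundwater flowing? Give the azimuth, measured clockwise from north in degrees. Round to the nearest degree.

Taking W1 as reference: W2−W1 = (-10, 20, -0.27); W3−W1 = (-110, 125, -3.07).
Solve a·Δx + b·Δy = Δh: det = (-10)·125 − (-110)·20 = 950.
∂h/∂x = [(-0.27)·125 − (-3.07)·20] / 950 = +0.02911
∂h/∂y = [(-10)·(-3.07) − (-110)·(-0.27)] / 950 = +0.001053
Flow direction (−∇h) has components (-0.02911 E, -0.001053 N).
Azimuth = atan2(E, N) = atan2(-0.02911, -0.001053) = 267.9° ≈ 268°.

268°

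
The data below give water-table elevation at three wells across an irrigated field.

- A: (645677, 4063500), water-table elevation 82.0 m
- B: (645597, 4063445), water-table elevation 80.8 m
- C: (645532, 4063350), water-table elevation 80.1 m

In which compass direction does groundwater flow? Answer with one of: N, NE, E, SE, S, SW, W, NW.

With h = a·x + b·y + c and A as origin, the differences give:
  (-80)·a + (-55)·b = -1.2
  (-145)·a + (-150)·b = -1.9
Eliminate b (×(-150) and ×(-55), subtract): 4025·a = 75.50 → a = ∂h/∂x = +0.01876
Back-substitute: b = ∂h/∂y = -0.005466.
Flow = −∇h = (-0.01876 east, +0.005466 north), which points west.

W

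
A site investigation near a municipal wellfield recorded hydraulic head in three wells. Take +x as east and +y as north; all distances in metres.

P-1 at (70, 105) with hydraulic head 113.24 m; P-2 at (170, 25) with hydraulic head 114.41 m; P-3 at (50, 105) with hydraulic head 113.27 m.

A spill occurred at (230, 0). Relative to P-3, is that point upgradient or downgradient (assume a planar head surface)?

Taking P-1 as reference: P-2−P-1 = (100, -80, +1.17); P-3−P-1 = (-20, 0, +0.03).
Determinant of the coordinate differences = 100·0 − (-20)·(-80) = -1600.
∂h/∂x = [(+1.17)·0 − (+0.03)·(-80)] / -1600 = -0.001500
∂h/∂y = [100·(+0.03) − (-20)·(+1.17)] / -1600 = -0.01650
Head at (230, 0) = 113.24 + (-0.001500)·(160) + (-0.01650)·(-105) = 114.73 m.
That is higher than the 113.27 m at P-3, so the point is upgradient.

upgradient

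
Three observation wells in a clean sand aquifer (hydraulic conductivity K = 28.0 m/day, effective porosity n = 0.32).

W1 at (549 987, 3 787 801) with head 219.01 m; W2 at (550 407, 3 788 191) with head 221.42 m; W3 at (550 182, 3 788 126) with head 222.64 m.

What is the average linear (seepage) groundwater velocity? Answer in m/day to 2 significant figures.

1.8 m/day

Three-point gradient (reference W1): Δ to W2 = (420, 390, +2.41), Δ to W3 = (195, 325, +3.63).
∂h/∂x = -0.01046, ∂h/∂y = +0.01745 (det = 60450).
|∇h| = √(-0.01046² + 0.01745²) = 0.02034
Seepage velocity v = K·i/n = 28.0 × 0.02034 / 0.32 = 1.78 m/day.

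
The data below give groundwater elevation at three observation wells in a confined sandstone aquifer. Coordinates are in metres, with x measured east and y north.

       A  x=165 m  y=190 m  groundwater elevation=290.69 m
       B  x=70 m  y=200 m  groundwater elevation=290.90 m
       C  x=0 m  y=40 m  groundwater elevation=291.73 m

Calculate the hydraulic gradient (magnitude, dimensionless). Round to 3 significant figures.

0.00482

Differences from A: to B (Δx, Δy, Δh) = (-95, 10, +0.21); to C = (-165, -150, +1.04).
Determinant of the coordinate differences = (-95)·(-150) − (-165)·10 = 15900.
∂h/∂x = [(+0.21)·(-150) − (+1.04)·10] / 15900 = -0.002635
∂h/∂y = [(-95)·(+1.04) − (-165)·(+0.21)] / 15900 = -0.004035
|∇h| = √(-0.002635² + -0.004035²) = 0.004819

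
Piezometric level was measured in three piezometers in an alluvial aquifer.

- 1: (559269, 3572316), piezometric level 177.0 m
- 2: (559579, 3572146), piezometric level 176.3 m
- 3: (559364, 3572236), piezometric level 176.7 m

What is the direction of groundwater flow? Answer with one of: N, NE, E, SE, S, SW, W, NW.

S

Taking 1 as reference: 2−1 = (310, -170, -0.7); 3−1 = (95, -80, -0.3).
Determinant of the coordinate differences = 310·(-80) − 95·(-170) = -8650.
∂h/∂x = [(-0.7)·(-80) − (-0.3)·(-170)] / -8650 = -0.0005780
∂h/∂y = [310·(-0.3) − 95·(-0.7)] / -8650 = +0.003064
Flow = −∇h = (+0.0005780 east, -0.003064 north), which points south.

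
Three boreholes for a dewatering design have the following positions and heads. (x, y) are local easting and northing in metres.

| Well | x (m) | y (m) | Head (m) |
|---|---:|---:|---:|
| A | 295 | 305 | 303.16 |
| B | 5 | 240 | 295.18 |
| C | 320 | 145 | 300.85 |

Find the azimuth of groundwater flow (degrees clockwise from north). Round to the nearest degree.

232°

With h = a·x + b·y + c and A as origin, the differences give:
  (-290)·a + (-65)·b = -7.98
  25·a + (-160)·b = -2.31
Eliminate b (×(-160) and ×(-65), subtract): 48025·a = 1126.650 → a = ∂h/∂x = +0.02346
Back-substitute: b = ∂h/∂y = +0.01810.
Flow direction (−∇h) has components (-0.02346 E, -0.01810 N).
Azimuth = atan2(E, N) = atan2(-0.02346, -0.01810) = 232.3° ≈ 232°.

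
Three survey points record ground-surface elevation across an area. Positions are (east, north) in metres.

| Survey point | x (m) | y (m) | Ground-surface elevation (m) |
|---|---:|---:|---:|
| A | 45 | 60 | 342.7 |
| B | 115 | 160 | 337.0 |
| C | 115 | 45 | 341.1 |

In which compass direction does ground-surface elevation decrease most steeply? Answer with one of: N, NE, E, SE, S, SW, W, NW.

With z = a·x + b·y + c and A as origin, the differences give:
  70·a + 100·b = -5.7
  70·a + (-15)·b = -1.6
Eliminate b (×(-15) and ×100, subtract): -8050·a = 245.50 → a = ∂z/∂x = -0.03050
Back-substitute: b = ∂z/∂y = -0.03565.
Steepest decrease is along −∇f = (+0.03050 E, +0.03565 N) → northeast.

NE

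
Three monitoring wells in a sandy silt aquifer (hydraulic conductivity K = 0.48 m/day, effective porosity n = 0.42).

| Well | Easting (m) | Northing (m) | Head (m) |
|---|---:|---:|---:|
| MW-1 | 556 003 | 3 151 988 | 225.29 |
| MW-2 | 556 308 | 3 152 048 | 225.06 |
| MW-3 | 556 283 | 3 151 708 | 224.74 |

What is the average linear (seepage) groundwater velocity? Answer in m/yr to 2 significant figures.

0.58 m/yr

Three-point gradient (reference MW-1): Δ to MW-2 = (305, 60, -0.23), Δ to MW-3 = (280, -280, -0.55).
∂h/∂x = -0.0009530, ∂h/∂y = +0.001011 (det = -102200).
|∇h| = √(-0.0009530² + 0.001011²) = 0.001389
Seepage velocity v = K·i/n = 0.48 × 0.001389 / 0.42 = 0.001587 m/day = 0.5797 m/yr.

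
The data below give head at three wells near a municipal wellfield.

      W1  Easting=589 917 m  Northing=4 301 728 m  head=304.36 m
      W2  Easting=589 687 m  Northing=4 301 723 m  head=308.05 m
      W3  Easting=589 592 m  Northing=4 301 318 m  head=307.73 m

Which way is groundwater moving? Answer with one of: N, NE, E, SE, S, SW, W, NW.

E

With h = a·x + b·y + c and W1 as origin, the differences give:
  (-230)·a + (-5)·b = +3.69
  (-325)·a + (-410)·b = +3.37
Eliminate b (×(-410) and ×(-5), subtract): 92675·a = -1496.050 → a = ∂h/∂x = -0.01614
Back-substitute: b = ∂h/∂y = +0.004577.
Flow = −∇h = (+0.01614 east, -0.004577 north), which points east.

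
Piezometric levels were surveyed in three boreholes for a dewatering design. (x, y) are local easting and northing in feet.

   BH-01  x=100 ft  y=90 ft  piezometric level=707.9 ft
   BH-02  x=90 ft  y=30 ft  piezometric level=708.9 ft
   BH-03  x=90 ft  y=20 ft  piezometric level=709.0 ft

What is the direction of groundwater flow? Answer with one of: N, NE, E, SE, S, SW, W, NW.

E

Three-point gradient (reference BH-01): Δ to BH-02 = (-10, -60, +1.0), Δ to BH-03 = (-10, -70, +1.1).
∂h/∂x = -0.04000, ∂h/∂y = -0.01000 (det = 100).
Flow = −∇h = (+0.04000 east, +0.01000 north), which points east.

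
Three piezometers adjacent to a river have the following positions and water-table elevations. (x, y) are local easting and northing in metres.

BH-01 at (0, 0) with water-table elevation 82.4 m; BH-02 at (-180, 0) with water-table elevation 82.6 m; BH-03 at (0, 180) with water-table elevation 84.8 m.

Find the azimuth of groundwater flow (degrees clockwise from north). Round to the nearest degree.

∂h/∂x = (82.6 − 82.4) / (-180 − 0) = -0.001111
∂h/∂y = (84.8 − 82.4) / (180 − 0) = +0.01333
Flow direction (−∇h) has components (+0.001111 E, -0.01333 N).
Azimuth = atan2(E, N) = atan2(+0.001111, -0.01333) = 175.2° ≈ 175°.

175°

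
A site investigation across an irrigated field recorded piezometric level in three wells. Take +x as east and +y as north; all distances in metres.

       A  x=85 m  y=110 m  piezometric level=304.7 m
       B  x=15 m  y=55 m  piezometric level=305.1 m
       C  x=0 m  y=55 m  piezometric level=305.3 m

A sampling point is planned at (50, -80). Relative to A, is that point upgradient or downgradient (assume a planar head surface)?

With h = a·x + b·y + c and A as origin, the differences give:
  (-70)·a + (-55)·b = +0.4
  (-85)·a + (-55)·b = +0.6
Eliminate b (×(-55) and ×(-55), subtract): -825·a = 11.00 → a = ∂h/∂x = -0.01333
Back-substitute: b = ∂h/∂y = +0.009697.
Head at (50, -80) = 304.7 + (-0.01333)·(-35) + (+0.009697)·(-190) = 303.32 m.
That is lower than the 304.7 m at A, so the point is downgradient.

downgradient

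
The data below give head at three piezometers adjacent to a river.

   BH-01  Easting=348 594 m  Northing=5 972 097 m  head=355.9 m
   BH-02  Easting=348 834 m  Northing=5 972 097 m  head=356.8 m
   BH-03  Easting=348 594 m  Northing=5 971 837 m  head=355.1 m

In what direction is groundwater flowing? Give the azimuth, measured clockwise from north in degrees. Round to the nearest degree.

231°

∂h/∂x = (356.8 − 355.9) / (348834 − 348594) = +0.003750
∂h/∂y = (355.1 − 355.9) / (5971837 − 5972097) = +0.003077
Flow direction (−∇h) has components (-0.003750 E, -0.003077 N).
Azimuth = atan2(E, N) = atan2(-0.003750, -0.003077) = 230.6° ≈ 231°.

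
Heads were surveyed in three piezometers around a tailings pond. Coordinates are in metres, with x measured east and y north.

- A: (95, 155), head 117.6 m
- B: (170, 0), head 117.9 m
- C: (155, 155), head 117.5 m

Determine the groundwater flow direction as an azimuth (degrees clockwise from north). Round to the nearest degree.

Taking A as reference: B−A = (75, -155, +0.3); C−A = (60, 0, -0.1).
Solve a·Δx + b·Δy = Δh: det = 75·0 − 60·(-155) = 9300.
∂h/∂x = [(+0.3)·0 − (-0.1)·(-155)] / 9300 = -0.001667
∂h/∂y = [75·(-0.1) − 60·(+0.3)] / 9300 = -0.002742
Flow direction (−∇h) has components (+0.001667 E, +0.002742 N).
Azimuth = atan2(E, N) = atan2(+0.001667, +0.002742) = 31.3° ≈ 031°.

031°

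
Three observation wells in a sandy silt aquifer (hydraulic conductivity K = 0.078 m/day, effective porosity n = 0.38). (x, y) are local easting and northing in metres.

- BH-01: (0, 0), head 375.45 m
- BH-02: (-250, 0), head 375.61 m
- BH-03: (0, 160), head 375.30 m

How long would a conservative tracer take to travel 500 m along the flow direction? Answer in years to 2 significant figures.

5900 years

∂h/∂x = (375.61 − 375.45) / (-250 − 0) = -0.0006400
∂h/∂y = (375.30 − 375.45) / (160 − 0) = -0.0009375
|∇h| = √(-0.0006400² + -0.0009375²) = 0.001135
Seepage velocity v = K·i/n = 0.078 × 0.001135 / 0.38 = 0.000233 m/day.
t = 500 / 0.000233 = 2.146e+06 days = 5.88e+03 years.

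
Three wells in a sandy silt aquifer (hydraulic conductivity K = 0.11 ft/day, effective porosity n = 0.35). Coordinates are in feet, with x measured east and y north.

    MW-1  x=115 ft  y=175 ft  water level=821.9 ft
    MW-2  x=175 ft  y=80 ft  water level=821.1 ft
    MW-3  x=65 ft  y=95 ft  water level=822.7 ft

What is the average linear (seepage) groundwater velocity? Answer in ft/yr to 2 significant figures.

Taking MW-1 as reference: MW-2−MW-1 = (60, -95, -0.8); MW-3−MW-1 = (-50, -80, +0.8).
Determinant of the coordinate differences = 60·(-80) − (-50)·(-95) = -9550.
∂h/∂x = [(-0.8)·(-80) − (+0.8)·(-95)] / -9550 = -0.01466
∂h/∂y = [60·(+0.8) − (-50)·(-0.8)] / -9550 = -0.0008377
|∇h| = √(-0.01466² + -0.0008377²) = 0.01468
Seepage velocity v = K·i/n = 0.11 × 0.01468 / 0.35 = 0.004614 ft/day = 1.685 ft/yr.

1.7 ft/yr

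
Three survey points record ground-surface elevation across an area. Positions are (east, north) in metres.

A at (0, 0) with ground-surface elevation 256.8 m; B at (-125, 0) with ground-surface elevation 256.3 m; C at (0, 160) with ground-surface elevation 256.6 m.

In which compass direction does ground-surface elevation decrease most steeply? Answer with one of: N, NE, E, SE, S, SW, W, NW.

W

∂z/∂x = (256.3 − 256.8) / (-125 − 0) = +0.004000
∂z/∂y = (256.6 − 256.8) / (160 − 0) = -0.001250
Steepest decrease is along −∇f = (-0.004000 E, +0.001250 N) → west.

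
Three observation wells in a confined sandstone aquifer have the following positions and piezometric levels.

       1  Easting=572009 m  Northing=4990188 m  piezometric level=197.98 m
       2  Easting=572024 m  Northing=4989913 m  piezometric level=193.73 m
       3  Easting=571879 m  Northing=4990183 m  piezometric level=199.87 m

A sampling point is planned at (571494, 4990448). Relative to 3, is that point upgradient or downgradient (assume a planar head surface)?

upgradient

Three-point gradient (reference 1): Δ to 2 = (15, -275, -4.25), Δ to 3 = (-130, -5, +1.89).
∂h/∂x = -0.01510, ∂h/∂y = +0.01463 (det = -35825).
Head at (571494, 4990448) = 197.98 + (-0.01510)·(-515) + (+0.01463)·(260) = 209.56 m.
That is higher than the 199.87 m at 3, so the point is upgradient.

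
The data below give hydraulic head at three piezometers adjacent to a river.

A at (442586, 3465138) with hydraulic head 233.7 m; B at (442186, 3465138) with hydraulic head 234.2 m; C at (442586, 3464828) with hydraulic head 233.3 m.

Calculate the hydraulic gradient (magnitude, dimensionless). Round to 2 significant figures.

∂h/∂x = (234.2 − 233.7) / (442186 − 442586) = -0.001250
∂h/∂y = (233.3 − 233.7) / (3464828 − 3465138) = +0.001290
|∇h| = √(-0.001250² + 0.001290²) = 0.001796

0.0018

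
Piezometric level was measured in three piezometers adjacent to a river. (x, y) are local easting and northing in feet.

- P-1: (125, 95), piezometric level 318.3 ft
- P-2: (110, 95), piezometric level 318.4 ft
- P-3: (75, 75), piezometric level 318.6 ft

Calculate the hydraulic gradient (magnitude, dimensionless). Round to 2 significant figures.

0.0069

Three-point gradient (reference P-1): Δ to P-2 = (-15, 0, +0.1), Δ to P-3 = (-50, -20, +0.3).
∂h/∂x = -0.006667, ∂h/∂y = +0.001667 (det = 300).
|∇h| = √(-0.006667² + 0.001667²) = 0.006872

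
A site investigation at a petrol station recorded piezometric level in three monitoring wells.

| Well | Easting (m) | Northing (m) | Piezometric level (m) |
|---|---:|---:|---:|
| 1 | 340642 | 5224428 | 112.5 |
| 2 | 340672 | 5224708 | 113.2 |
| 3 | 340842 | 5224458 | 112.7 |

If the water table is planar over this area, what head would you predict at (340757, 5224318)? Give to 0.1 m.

With h = a·x + b·y + c and 1 as origin, the differences give:
  30·a + 280·b = +0.7
  200·a + 30·b = +0.2
Eliminate b (×30 and ×280, subtract): -55100·a = -35.00 → a = ∂h/∂x = +0.0006352
Back-substitute: b = ∂h/∂y = +0.002432.
h(340757, 5224318) = 112.5 + (+0.0006352)·(115) + (+0.002432)·(-110) = 112.5 +0.073 -0.268 = 112.306 m.

112.3 m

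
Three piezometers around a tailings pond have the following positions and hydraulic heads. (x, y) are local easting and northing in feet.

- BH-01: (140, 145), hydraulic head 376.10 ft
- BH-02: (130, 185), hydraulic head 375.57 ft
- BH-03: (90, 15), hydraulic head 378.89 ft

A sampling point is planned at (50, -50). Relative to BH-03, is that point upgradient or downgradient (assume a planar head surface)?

upgradient

Taking BH-01 as reference: BH-02−BH-01 = (-10, 40, -0.53); BH-03−BH-01 = (-50, -130, +2.79).
Determinant of the coordinate differences = (-10)·(-130) − (-50)·40 = 3300.
∂h/∂x = [(-0.53)·(-130) − (+2.79)·40] / 3300 = -0.01294
∂h/∂y = [(-10)·(+2.79) − (-50)·(-0.53)] / 3300 = -0.01648
Head at (50, -50) = 376.10 + (-0.01294)·(-90) + (-0.01648)·(-195) = 380.48 ft.
That is higher than the 378.89 ft at BH-03, so the point is upgradient.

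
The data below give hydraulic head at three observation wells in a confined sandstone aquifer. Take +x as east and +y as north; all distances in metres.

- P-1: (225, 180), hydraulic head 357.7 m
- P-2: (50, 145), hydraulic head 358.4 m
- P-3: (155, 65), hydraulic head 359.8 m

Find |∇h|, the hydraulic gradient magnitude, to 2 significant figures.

Three-point gradient (reference P-1): Δ to P-2 = (-175, -35, +0.7), Δ to P-3 = (-70, -115, +2.1).
∂h/∂x = -0.0003960, ∂h/∂y = -0.01802 (det = 17675).
|∇h| = √(-0.0003960² + -0.01802²) = 0.01802

0.018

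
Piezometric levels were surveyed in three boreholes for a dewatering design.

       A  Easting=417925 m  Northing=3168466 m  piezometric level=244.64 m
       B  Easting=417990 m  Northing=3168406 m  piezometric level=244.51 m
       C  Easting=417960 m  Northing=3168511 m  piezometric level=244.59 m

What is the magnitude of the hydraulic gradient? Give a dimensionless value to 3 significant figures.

0.00178

Differences from A: to B (Δx, Δy, Δh) = (65, -60, -0.13); to C = (35, 45, -0.05).
Solve a·Δx + b·Δy = Δh: det = 65·45 − 35·(-60) = 5025.
∂h/∂x = [(-0.13)·45 − (-0.05)·(-60)] / 5025 = -0.001761
∂h/∂y = [65·(-0.05) − 35·(-0.13)] / 5025 = +0.0002587
|∇h| = √(-0.001761² + 0.0002587²) = 0.00178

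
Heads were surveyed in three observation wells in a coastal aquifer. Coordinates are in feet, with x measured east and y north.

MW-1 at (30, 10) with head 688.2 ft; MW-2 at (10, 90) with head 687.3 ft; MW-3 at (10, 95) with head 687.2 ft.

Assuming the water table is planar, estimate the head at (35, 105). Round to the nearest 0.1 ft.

686.1 ft

With h = a·x + b·y + c and MW-1 as origin, the differences give:
  (-20)·a + 80·b = -0.9
  (-20)·a + 85·b = -1.0
Eliminate b (×85 and ×80, subtract): -100·a = 3.50 → a = ∂h/∂x = -0.03500
Back-substitute: b = ∂h/∂y = -0.02000.
h(35, 105) = 688.2 + (-0.03500)·(5) + (-0.02000)·(95) = 688.2 -0.175 -1.900 = 686.125 ft.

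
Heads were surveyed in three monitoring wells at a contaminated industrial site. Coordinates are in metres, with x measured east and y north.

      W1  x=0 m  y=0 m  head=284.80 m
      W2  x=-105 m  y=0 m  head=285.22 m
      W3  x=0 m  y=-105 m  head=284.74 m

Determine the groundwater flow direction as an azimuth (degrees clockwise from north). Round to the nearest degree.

098°

∂h/∂x = (285.22 − 284.80) / (-105 − 0) = -0.004000
∂h/∂y = (284.74 − 284.80) / (-105 − 0) = +0.0005714
Flow direction (−∇h) has components (+0.004000 E, -0.0005714 N).
Azimuth = atan2(E, N) = atan2(+0.004000, -0.0005714) = 98.1° ≈ 098°.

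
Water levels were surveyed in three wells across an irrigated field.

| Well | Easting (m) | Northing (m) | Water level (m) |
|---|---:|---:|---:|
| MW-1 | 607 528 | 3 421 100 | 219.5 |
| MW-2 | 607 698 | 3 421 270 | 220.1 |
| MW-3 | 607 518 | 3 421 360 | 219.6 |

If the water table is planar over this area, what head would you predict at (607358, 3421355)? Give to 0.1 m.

Taking MW-1 as reference: MW-2−MW-1 = (170, 170, +0.6); MW-3−MW-1 = (-10, 260, +0.1).
Determinant of the coordinate differences = 170·260 − (-10)·170 = 45900.
∂h/∂x = [(+0.6)·260 − (+0.1)·170] / 45900 = +0.003028
∂h/∂y = [170·(+0.1) − (-10)·(+0.6)] / 45900 = +0.0005011
h(607358, 3421355) = 219.5 + (+0.003028)·(-170) + (+0.0005011)·(255) = 219.5 -0.515 +0.128 = 219.113 m.

219.1 m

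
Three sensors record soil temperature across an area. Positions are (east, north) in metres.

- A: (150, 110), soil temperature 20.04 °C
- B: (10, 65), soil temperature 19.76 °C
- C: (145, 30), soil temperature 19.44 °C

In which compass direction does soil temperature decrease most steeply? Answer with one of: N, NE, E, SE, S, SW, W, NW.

S

Three-point gradient (reference A): Δ to B = (-140, -45, -0.28), Δ to C = (-5, -80, -0.60).
∂T/∂x = -0.0004191, ∂T/∂y = +0.007526 (det = 10975).
Steepest decrease is along −∇f = (+0.0004191 E, -0.007526 N) → south.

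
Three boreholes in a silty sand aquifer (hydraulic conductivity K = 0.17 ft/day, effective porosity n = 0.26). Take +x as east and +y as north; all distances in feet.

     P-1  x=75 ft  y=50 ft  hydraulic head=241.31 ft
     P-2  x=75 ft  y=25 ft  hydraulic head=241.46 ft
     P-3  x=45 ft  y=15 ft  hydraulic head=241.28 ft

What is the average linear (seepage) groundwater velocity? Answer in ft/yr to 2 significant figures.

2.4 ft/yr

Three-point gradient (reference P-1): Δ to P-2 = (0, -25, +0.15), Δ to P-3 = (-30, -35, -0.03).
∂h/∂x = +0.008000, ∂h/∂y = -0.006000 (det = -750).
|∇h| = √(0.008000² + -0.006000²) = 0.01
Seepage velocity v = K·i/n = 0.17 × 0.01 / 0.26 = 0.006538 ft/day = 2.388 ft/yr.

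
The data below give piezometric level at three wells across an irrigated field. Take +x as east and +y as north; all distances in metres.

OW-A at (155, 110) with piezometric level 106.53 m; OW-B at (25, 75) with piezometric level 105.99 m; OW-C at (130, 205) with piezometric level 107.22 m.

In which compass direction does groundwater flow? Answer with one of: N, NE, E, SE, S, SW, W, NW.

S

Differences from OW-A: to OW-B (Δx, Δy, Δh) = (-130, -35, -0.54); to OW-C = (-25, 95, +0.69).
Determinant of the coordinate differences = (-130)·95 − (-25)·(-35) = -13225.
∂h/∂x = [(-0.54)·95 − (+0.69)·(-35)] / -13225 = +0.002053
∂h/∂y = [(-130)·(+0.69) − (-25)·(-0.54)] / -13225 = +0.007803
Flow = −∇h = (-0.002053 east, -0.007803 north), which points south.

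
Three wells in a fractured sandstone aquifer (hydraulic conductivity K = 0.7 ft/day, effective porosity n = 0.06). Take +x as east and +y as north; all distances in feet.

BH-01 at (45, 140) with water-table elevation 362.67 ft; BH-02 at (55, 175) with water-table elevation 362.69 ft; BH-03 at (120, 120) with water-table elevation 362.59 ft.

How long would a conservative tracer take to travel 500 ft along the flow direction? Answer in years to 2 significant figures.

Differences from BH-01: to BH-02 (Δx, Δy, Δh) = (10, 35, +0.02); to BH-03 = (75, -20, -0.08).
Solve a·Δx + b·Δy = Δh: det = 10·(-20) − 75·35 = -2825.
∂h/∂x = [(+0.02)·(-20) − (-0.08)·35] / -2825 = -0.0008496
∂h/∂y = [10·(-0.08) − 75·(+0.02)] / -2825 = +0.0008142
|∇h| = √(-0.0008496² + 0.0008142²) = 0.001177
Seepage velocity v = K·i/n = 0.7 × 0.001177 / 0.06 = 0.01373 ft/day.
t = 500 / 0.01373 = 3.642e+04 days = 99.7 years.

100 years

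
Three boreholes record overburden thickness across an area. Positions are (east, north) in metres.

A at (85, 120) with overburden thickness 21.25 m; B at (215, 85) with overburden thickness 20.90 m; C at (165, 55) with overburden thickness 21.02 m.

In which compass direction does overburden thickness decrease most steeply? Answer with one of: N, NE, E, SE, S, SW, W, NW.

E

Three-point gradient (reference A): Δ to B = (130, -35, -0.35), Δ to C = (80, -65, -0.23).
∂d/∂x = -0.002602, ∂d/∂y = +0.0003363 (det = -5650).
Steepest decrease is along −∇f = (+0.002602 E, -0.0003363 N) → east.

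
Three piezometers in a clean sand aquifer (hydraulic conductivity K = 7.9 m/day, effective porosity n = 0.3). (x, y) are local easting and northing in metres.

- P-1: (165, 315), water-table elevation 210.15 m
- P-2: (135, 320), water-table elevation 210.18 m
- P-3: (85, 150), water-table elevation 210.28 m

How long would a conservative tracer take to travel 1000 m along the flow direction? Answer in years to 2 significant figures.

Differences from P-1: to P-2 (Δx, Δy, Δh) = (-30, 5, +0.03); to P-3 = (-80, -165, +0.13).
Solve a·Δx + b·Δy = Δh: det = (-30)·(-165) − (-80)·5 = 5350.
∂h/∂x = [(+0.03)·(-165) − (+0.13)·5] / 5350 = -0.001047
∂h/∂y = [(-30)·(+0.13) − (-80)·(+0.03)] / 5350 = -0.0002804
|∇h| = √(-0.001047² + -0.0002804²) = 0.001084
Seepage velocity v = K·i/n = 7.9 × 0.001084 / 0.3 = 0.02855 m/day.
t = 1000 / 0.02855 = 3.503e+04 days = 95.9 years.

96 years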